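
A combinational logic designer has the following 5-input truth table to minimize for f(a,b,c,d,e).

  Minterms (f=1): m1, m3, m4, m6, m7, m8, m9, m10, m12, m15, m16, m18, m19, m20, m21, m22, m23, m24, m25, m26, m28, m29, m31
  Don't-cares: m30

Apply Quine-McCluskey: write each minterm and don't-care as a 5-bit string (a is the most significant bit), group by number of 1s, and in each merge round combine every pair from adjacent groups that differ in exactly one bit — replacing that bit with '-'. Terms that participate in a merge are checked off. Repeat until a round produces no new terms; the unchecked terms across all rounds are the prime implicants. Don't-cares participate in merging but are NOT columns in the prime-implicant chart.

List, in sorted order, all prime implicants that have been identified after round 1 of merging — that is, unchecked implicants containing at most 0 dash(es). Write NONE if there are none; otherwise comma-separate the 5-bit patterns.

NONE

size-2^0 implicants → 00001(✓)  00011(✓)  00100(✓)  00110(✓)  00111(✓)  01000(✓)  01001(✓)  01010(✓)  01100(✓)  01111(✓)  10000(✓)  10010(✓)  10011(✓)  10100(✓)  10101(✓)  10110(✓)  10111(✓)  11000(✓)  11001(✓)  11010(✓)  11100(✓)  11101(✓)  11110(✓)  11111(✓)
size-2^1 implicants → -0011(✓)  -0100(✓)  -0110(✓)  -0111(✓)  -1000(✓)  -1001(✓)  -1010(✓)  -1100(✓)  -1111(✓)  0-001  0-100(✓)  0-111(✓)  00-11(✓)  000-1  001-0(✓)  0011-(✓)  01-00(✓)  010-0(✓)  0100-(✓)  1-000(✓)  1-010(✓)  1-100(✓)  1-101(✓)  1-110(✓)  1-111(✓)  10-00(✓)  10-10(✓)  10-11(✓)  100-0(✓)  1001-(✓)  101-0(✓)  101-1(✓)  1010-(✓)  1011-(✓)  11-00(✓)  11-01(✓)  11-10(✓)  110-0(✓)  1100-(✓)  111-0(✓)  111-1(✓)  1110-(✓)  1111-(✓)
size-2^2 implicants → --100  --111  -0-11  -01-0  -011-  -1-00  -10-0  -100-  1--00(✓)  1--10(✓)  1-0-0(✓)  1-1-0(✓)  1-1-1(✓)  1-10-(✓)  1-11-(✓)  10--0(✓)  10-1-  101--(✓)  11--0(✓)  11-0-  111--(✓)
size-2^3 implicants → 1---0  1-1--
Unchecked terms (primes): --100, --111, -0-11, -01-0, -011-, -1-00, -10-0, -100-, 0-001, 000-1, 1---0, 1-1--, 10-1-, 11-0-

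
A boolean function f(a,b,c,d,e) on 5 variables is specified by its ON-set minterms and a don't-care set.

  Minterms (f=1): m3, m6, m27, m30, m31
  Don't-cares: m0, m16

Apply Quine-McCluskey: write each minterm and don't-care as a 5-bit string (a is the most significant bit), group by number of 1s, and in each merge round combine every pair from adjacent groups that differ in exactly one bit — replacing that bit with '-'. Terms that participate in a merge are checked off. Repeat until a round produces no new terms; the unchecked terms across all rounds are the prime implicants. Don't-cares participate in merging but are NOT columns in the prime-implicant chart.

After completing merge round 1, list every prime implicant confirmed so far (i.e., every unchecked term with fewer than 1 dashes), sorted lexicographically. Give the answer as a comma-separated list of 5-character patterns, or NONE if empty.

size-2^0 implicants → 00000(✓)  00011  00110  10000(✓)  11011(✓)  11110(✓)  11111(✓)
size-2^1 implicants → -0000  11-11  1111-
Unchecked terms (primes): -0000, 00011, 00110, 11-11, 1111-

00011, 00110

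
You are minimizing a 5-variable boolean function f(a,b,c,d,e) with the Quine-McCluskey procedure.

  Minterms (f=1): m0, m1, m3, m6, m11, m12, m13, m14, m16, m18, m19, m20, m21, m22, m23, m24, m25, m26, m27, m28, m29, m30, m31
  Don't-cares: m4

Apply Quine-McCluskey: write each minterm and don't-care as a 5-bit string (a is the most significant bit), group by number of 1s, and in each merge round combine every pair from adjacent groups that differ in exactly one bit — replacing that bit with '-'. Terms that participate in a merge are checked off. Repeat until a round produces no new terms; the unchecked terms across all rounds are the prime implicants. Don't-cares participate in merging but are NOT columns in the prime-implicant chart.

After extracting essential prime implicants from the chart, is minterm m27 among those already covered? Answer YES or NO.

YES

[col 0] 00000*, 00001*, 00011*, 00100*, 00110*, 01011*, 01100*, 01101*, 01110*, 10000*, 10010*, 10011*, 10100*, 10101*, 10110*, 10111*, 11000*, 11001*, 11010*, 11011*, 11100*, 11101*, 11110*, 11111*
[col 1] -0000*, -0011*, -0100*, -0110*, -1011*, -1100*, -1101*, -1110*, 0-011*, 0-100*, 0-110*, 00-00*, 000-1, 0000-, 001-0*, 011-0*, 0110-*, 1-000*, 1-010*, 1-011*, 1-100*, 1-101*, 1-110*, 1-111*, 10-00*, 10-10*, 10-11*, 100-0*, 1001-*, 101-0*, 101-1*, 1010-*, 1011-*, 11-00*, 11-01*, 11-10*, 11-11*, 110-0*, 110-1*, 1100-*, 1101-*, 111-0*, 111-1*, 1110-*, 1111-*
[col 2] --011, --100*, --110*, -0-00, -01-0*, -11-0*, -110-, 0-1-0*, 1--00*, 1--10*, 1--11*, 1-0-0*, 1-01-*, 1-1-0*, 1-1-1*, 1-10-*, 1-11-*, 10--0*, 10-1-*, 101--*, 11--0*, 11--1*, 11-0-*, 11-1-*, 110--*, 111--*
[col 3] --1-0, 1---0, 1--1-, 1-1--, 11---
Prime implicants: --011, --1-0, -0-00, -110-, 000-1, 0000-, 1---0, 1--1-, 1-1--, 11---
PI chart (minterm → PIs covering it):
  0 | -0-00,0000-
  1 | 000-1,0000-
  3 | --011,000-1
  6 | --1-0  (sole → essential)
  11 | --011  (sole → essential)
  12 | --1-0,-110-
  13 | -110-  (sole → essential)
  14 | --1-0  (sole → essential)
  16 | -0-00,1---0
  18 | 1---0,1--1-
  19 | --011,1--1-
  20 | --1-0,-0-00,1---0,1-1--
  21 | 1-1--  (sole → essential)
  22 | --1-0,1---0,1--1-,1-1--
  23 | 1--1-,1-1--
  24 | 1---0,11---
  25 | 11---  (sole → essential)
  26 | 1---0,1--1-,11---
  27 | --011,1--1-,11---
  28 | --1-0,-110-,1---0,1-1--,11---
  29 | -110-,1-1--,11---
  30 | --1-0,1---0,1--1-,1-1--,11---
  31 | 1--1-,1-1--,11---
Essential prime implicants: --011, --1-0, -110-, 1-1--, 11---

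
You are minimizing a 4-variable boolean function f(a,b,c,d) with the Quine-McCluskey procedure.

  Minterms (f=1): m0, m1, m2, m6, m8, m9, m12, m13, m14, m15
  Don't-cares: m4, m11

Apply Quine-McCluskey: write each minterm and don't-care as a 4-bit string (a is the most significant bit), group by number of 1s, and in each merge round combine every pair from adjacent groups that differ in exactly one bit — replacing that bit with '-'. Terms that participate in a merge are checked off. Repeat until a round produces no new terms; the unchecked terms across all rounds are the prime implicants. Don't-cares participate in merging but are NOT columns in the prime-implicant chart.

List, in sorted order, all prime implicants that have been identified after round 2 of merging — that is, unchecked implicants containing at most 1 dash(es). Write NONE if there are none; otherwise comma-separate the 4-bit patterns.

NONE

size-2^0 implicants → 0000(✓)  0001(✓)  0010(✓)  0100(✓)  0110(✓)  1000(✓)  1001(✓)  1011(✓)  1100(✓)  1101(✓)  1110(✓)  1111(✓)
size-2^1 implicants → -000(✓)  -001(✓)  -100(✓)  -110(✓)  0-00(✓)  0-10(✓)  00-0(✓)  000-(✓)  01-0(✓)  1-00(✓)  1-01(✓)  1-11(✓)  10-1(✓)  100-(✓)  11-0(✓)  11-1(✓)  110-(✓)  111-(✓)
size-2^2 implicants → --00  -00-  -1-0  0--0  1--1  1-0-  11--
Unchecked terms (primes): --00, -00-, -1-0, 0--0, 1--1, 1-0-, 11--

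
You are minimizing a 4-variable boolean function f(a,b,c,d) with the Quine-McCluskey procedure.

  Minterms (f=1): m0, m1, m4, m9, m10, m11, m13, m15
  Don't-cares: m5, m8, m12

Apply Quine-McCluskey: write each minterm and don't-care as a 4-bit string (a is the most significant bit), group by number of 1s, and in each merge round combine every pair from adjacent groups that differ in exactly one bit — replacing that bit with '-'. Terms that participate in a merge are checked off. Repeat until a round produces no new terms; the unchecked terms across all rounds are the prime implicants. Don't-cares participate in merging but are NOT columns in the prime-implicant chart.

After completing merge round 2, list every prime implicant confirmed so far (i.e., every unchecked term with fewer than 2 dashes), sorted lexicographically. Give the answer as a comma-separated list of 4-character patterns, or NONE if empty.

NONE

[col 0] 0000*, 0001*, 0100*, 0101*, 1000*, 1001*, 1010*, 1011*, 1100*, 1101*, 1111*
[col 1] -000*, -001*, -100*, -101*, 0-00*, 0-01*, 000-*, 010-*, 1-00*, 1-01*, 1-11*, 10-0*, 10-1*, 100-*, 101-*, 11-1*, 110-*
[col 2] --00*, --01*, -00-*, -10-*, 0-0-*, 1--1, 1-0-*, 10--
[col 3] --0-
Prime implicants: --0-, 1--1, 10--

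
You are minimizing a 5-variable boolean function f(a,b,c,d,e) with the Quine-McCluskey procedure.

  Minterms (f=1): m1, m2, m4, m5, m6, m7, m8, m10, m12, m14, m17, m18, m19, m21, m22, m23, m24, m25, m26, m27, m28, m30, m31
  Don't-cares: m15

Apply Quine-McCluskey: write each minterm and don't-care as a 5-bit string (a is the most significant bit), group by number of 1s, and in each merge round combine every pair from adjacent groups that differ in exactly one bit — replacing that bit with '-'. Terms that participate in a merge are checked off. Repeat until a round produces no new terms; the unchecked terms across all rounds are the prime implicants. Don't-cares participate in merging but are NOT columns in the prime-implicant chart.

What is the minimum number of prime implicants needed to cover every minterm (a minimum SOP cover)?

6

Round 0: 00001✓ 00010✓ 00100✓ 00101✓ 00110✓ 00111✓ 01000✓ 01010✓ 01100✓ 01110✓ 01111✓ 10001✓ 10010✓ 10011✓ 10101✓ 10110✓ 10111✓ 11000✓ 11001✓ 11010✓ 11011✓ 11100✓ 11110✓ 11111✓
Round 1: -0001✓ -0010✓ -0101✓ -0110✓ -0111✓ -1000✓ -1010✓ -1100✓ -1110✓ -1111✓ 0-010✓ 0-100✓ 0-110✓ 0-111✓ 00-01✓ 00-10✓ 001-0✓ 001-1✓ 0010-✓ 0011-✓ 01-00✓ 01-10✓ 010-0✓ 011-0✓ 0111-✓ 1-001✓ 1-010✓ 1-011✓ 1-110✓ 1-111✓ 10-01✓ 10-10✓ 10-11✓ 100-1✓ 1001-✓ 101-1✓ 1011-✓ 11-00✓ 11-10✓ 11-11✓ 110-0✓ 110-1✓ 1100-✓ 1101-✓ 111-0✓ 1111-✓
Round 2: --010✓ --110✓ --111✓ -0-01 -0-10✓ -01-1 -011-✓ -1-00✓ -1-10✓ -10-0✓ -11-0✓ -111-✓ 0--10✓ 0-1-0 0-11-✓ 001-- 01--0✓ 1--10✓ 1--11✓ 1-0-1 1-01-✓ 1-11-✓ 10--1 10-1-✓ 11--0✓ 11-1-✓ 110--
Round 3: ---10 --11- -1--0 1--1-
PIs = {---10, --11-, -0-01, -01-1, -1--0, 0-1-0, 001--, 1--1-, 1-0-1, 10--1, 110--}
Coverage chart:
  m1: -0-01 ←essential
  m2: ---10 ←essential
  m4: 0-1-0,001--
  m5: -0-01,-01-1,001--
  m6: ---10,--11-,0-1-0,001--
  m7: --11-,-01-1,001--
  m8: -1--0 ←essential
  m10: ---10,-1--0
  m12: -1--0,0-1-0
  m14: ---10,--11-,-1--0,0-1-0
  m17: -0-01,1-0-1,10--1
  m18: ---10,1--1-
  m19: 1--1-,1-0-1,10--1
  m21: -0-01,-01-1,10--1
  m22: ---10,--11-,1--1-
  m23: --11-,-01-1,1--1-,10--1
  m24: -1--0,110--
  m25: 1-0-1,110--
  m26: ---10,-1--0,1--1-,110--
  m27: 1--1-,1-0-1,110--
  m28: -1--0 ←essential
  m30: ---10,--11-,-1--0,1--1-
  m31: --11-,1--1-
Essential: ---10, -0-01, -1--0
Petrick residual → --11-, 0-1-0, 1-0-1
Min cover (6 terms): de' + cd + b'd'e + be' + a'ce' + ac'e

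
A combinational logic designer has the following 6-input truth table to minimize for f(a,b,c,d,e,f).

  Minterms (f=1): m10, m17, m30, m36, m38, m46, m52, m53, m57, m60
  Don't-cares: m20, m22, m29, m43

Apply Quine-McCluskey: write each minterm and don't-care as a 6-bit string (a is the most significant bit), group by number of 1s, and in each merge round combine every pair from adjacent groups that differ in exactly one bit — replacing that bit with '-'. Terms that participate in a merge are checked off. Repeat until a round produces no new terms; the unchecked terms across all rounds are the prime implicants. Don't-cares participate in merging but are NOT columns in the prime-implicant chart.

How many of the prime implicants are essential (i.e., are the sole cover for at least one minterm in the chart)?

[col 0] 001010, 010001, 010100*, 010110*, 011101, 011110*, 100100*, 100110*, 101011, 101110*, 110100*, 110101*, 111001, 111100*
[col 1] -10100, 01-110, 0101-0, 1-0100, 10-110, 1001-0, 11-100, 11010-
Prime implicants: -10100, 001010, 01-110, 010001, 0101-0, 011101, 1-0100, 10-110, 1001-0, 101011, 11-100, 11010-, 111001
PI chart (minterm → PIs covering it):
  10 | 001010  (sole → essential)
  17 | 010001  (sole → essential)
  30 | 01-110  (sole → essential)
  36 | 1-0100,1001-0
  38 | 10-110,1001-0
  46 | 10-110  (sole → essential)
  52 | -10100,1-0100,11-100,11010-
  53 | 11010-  (sole → essential)
  57 | 111001  (sole → essential)
  60 | 11-100  (sole → essential)
Essential prime implicants: 001010, 01-110, 010001, 10-110, 11-100, 11010-, 111001

7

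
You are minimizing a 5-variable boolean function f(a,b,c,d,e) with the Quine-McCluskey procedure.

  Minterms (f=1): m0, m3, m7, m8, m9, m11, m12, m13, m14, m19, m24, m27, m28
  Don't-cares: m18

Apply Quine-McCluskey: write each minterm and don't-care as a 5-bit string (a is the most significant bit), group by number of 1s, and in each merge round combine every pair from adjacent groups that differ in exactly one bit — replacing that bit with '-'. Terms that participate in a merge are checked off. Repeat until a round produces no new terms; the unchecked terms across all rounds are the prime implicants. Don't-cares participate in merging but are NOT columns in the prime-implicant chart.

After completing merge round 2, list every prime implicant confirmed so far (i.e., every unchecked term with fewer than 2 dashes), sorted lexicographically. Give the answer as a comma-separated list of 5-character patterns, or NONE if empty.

0-000, 00-11, 010-1, 011-0, 1001-

[col 0] 00000*, 00011*, 00111*, 01000*, 01001*, 01011*, 01100*, 01101*, 01110*, 10010*, 10011*, 11000*, 11011*, 11100*
[col 1] -0011*, -1000*, -1011*, -1100*, 0-000, 0-011*, 00-11, 01-00*, 01-01*, 010-1, 0100-*, 011-0, 0110-*, 1-011*, 1001-, 11-00*
[col 2] --011, -1-00, 01-0-
Prime implicants: --011, -1-00, 0-000, 00-11, 01-0-, 010-1, 011-0, 1001-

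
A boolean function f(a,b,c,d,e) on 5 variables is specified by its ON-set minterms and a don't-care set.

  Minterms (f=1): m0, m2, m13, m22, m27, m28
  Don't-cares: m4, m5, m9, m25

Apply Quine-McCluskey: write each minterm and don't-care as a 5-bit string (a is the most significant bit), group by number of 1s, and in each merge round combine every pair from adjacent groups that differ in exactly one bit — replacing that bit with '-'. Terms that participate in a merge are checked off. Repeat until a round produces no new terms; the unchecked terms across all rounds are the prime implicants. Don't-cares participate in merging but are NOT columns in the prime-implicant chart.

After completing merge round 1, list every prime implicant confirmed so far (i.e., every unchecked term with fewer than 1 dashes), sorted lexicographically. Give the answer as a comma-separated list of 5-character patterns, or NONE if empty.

10110, 11100

Round 0: 00000✓ 00010✓ 00100✓ 00101✓ 01001✓ 01101✓ 10110 11001✓ 11011✓ 11100
Round 1: -1001 0-101 00-00 000-0 0010- 01-01 110-1
PIs = {-1001, 0-101, 00-00, 000-0, 0010-, 01-01, 10110, 110-1, 11100}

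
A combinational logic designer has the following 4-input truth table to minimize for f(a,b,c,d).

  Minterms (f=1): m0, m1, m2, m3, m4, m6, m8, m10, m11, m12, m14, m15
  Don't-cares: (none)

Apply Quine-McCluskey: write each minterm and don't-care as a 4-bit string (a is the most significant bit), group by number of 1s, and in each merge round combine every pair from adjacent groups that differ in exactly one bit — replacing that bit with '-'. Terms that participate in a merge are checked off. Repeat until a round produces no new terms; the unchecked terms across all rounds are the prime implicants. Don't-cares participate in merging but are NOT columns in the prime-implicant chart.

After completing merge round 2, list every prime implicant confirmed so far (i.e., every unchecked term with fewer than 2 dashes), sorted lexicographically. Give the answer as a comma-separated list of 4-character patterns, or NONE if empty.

[col 0] 0000*, 0001*, 0010*, 0011*, 0100*, 0110*, 1000*, 1010*, 1011*, 1100*, 1110*, 1111*
[col 1] -000*, -010*, -011*, -100*, -110*, 0-00*, 0-10*, 00-0*, 00-1*, 000-*, 001-*, 01-0*, 1-00*, 1-10*, 1-11*, 10-0*, 101-*, 11-0*, 111-*
[col 2] --00*, --10*, -0-0*, -01-, -1-0*, 0--0*, 00--, 1--0*, 1-1-
[col 3] ---0
Prime implicants: ---0, -01-, 00--, 1-1-

NONE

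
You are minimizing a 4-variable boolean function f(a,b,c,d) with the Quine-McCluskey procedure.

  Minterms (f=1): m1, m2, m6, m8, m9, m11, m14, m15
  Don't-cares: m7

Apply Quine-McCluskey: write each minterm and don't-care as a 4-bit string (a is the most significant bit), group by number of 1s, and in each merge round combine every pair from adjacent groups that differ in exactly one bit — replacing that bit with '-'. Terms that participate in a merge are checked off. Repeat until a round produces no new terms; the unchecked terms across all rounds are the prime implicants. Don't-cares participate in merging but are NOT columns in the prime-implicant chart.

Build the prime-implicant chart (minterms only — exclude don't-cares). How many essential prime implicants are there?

size-2^0 implicants → 0001(✓)  0010(✓)  0110(✓)  0111(✓)  1000(✓)  1001(✓)  1011(✓)  1110(✓)  1111(✓)
size-2^1 implicants → -001  -110(✓)  -111(✓)  0-10  011-(✓)  1-11  10-1  100-  111-(✓)
size-2^2 implicants → -11-
Unchecked terms (primes): -001, -11-, 0-10, 1-11, 10-1, 100-
Minterm coverage:
  m1 ⊆ -001 [E]
  m2 ⊆ 0-10 [E]
  m6 ⊆ -11-,0-10
  m8 ⊆ 100- [E]
  m9 ⊆ -001,10-1,100-
  m11 ⊆ 1-11,10-1
  m14 ⊆ -11- [E]
  m15 ⊆ -11-,1-11
E = {-001, -11-, 0-10, 100-}

4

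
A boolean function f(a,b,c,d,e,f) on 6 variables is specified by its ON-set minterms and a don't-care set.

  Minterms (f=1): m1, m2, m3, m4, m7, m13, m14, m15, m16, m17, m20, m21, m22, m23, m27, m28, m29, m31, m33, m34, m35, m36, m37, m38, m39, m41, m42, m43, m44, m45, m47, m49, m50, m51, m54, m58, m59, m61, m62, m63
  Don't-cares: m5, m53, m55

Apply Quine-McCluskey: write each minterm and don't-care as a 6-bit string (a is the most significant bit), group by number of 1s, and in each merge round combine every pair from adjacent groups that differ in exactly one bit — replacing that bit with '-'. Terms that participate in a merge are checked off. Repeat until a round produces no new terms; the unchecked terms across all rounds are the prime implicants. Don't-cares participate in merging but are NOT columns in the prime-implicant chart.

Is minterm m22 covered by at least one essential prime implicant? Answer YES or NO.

NO

Round 0: 000001✓ 000010✓ 000011✓ 000100✓ 000101✓ 000111✓ 001101✓ 001110✓ 001111✓ 010000✓ 010001✓ 010100✓ 010101✓ 010110✓ 010111✓ 011011✓ 011100✓ 011101✓ 011111✓ 100001✓ 100010✓ 100011✓ 100100✓ 100101✓ 100110✓ 100111✓ 101001✓ 101010✓ 101011✓ 101100✓ 101101✓ 101111✓ 110001✓ 110010✓ 110011✓ 110101✓ 110110✓ 110111✓ 111010✓ 111011✓ 111101✓ 111110✓ 111111✓
Round 1: -00001✓ -00010✓ -00011✓ -00100✓ -00101✓ -00111✓ -01101✓ -01111✓ -10001✓ -10101✓ -10110✓ -10111✓ -11011✓ -11101✓ -11111✓ 0-0001✓ 0-0100✓ 0-0101✓ 0-0111✓ 0-1101✓ 0-1111✓ 00-101✓ 00-111✓ 000-01✓ 000-11✓ 0000-1✓ 00001-✓ 0001-1✓ 00010-✓ 0011-1✓ 00111- 01-100✓ 01-101✓ 01-111✓ 010-00✓ 010-01✓ 01000-✓ 0101-0✓ 0101-1✓ 01010-✓ 01011-✓ 011-11✓ 0111-1✓ 01110-✓ 1-0001✓ 1-0010✓ 1-0011✓ 1-0101✓ 1-0110✓ 1-0111✓ 1-1010✓ 1-1011✓ 1-1101✓ 1-1111✓ 10-001✓ 10-010✓ 10-011✓ 10-100✓ 10-101✓ 10-111✓ 100-01✓ 100-10✓ 100-11✓ 1000-1✓ 10001-✓ 1001-0✓ 1001-1✓ 10010-✓ 10011-✓ 101-01✓ 101-11✓ 1010-1✓ 10101-✓ 1011-1✓ 10110-✓ 11-010✓ 11-011✓ 11-101✓ 11-110✓ 11-111✓ 110-01✓ 110-10✓ 110-11✓ 1100-1✓ 11001-✓ 1101-1✓ 11011-✓ 111-10✓ 111-11✓ 11101-✓ 1111-1✓ 11111-✓
Round 2: --0001✓ --0101✓ --0111✓ --1101✓ --1111✓ -0-101✓ -0-111✓ -00-01✓ -00-11✓ -000-1✓ -0001- -001-1✓ -0010- -011-1✓ -1-101✓ -1-111✓ -10-01✓ -101-1✓ -1011- -11-11 -111-1✓ 0--101✓ 0--111✓ 0-0-01✓ 0-01-1✓ 0-010- 0-11-1✓ 00-1-1✓ 000--1✓ 01-1-1✓ 01-10- 010-0- 0101-- 1--010✓ 1--011✓ 1--101✓ 1--111✓ 1-0-01✓ 1-0-10✓ 1-0-11✓ 1-00-1✓ 1-001-✓ 1-01-1✓ 1-011-✓ 1-1-11✓ 1-101-✓ 1-11-1✓ 10--01✓ 10--11✓ 10-0-1✓ 10-01-✓ 10-1-1✓ 10-10- 100--1✓ 100-1-✓ 1001-- 101--1✓ 11--10✓ 11--11✓ 11-01-✓ 11-1-1✓ 11-11-✓ 110--1✓ 110-1-✓ 111-1-✓
Round 3: ---101✓ ---111✓ --0-01 --01-1✓ --11-1✓ -0-1-1✓ -00--1 -1-1-1✓ 0--1-1✓ 1---11 1--01- 1--1-1✓ 1-0--1 1-0-1- 10---1 11--1-
Round 4: ---1-1
PIs = {---1-1, --0-01, -00--1, -0001-, -0010-, -1011-, -11-11, 0-010-, 00111-, 01-10-, 010-0-, 0101--, 1---11, 1--01-, 1-0--1, 1-0-1-, 10---1, 10-10-, 1001--, 11--1-}
Coverage chart:
  m1: --0-01,-00--1
  m2: -0001- ←essential
  m3: -00--1,-0001-
  m4: -0010-,0-010-
  m7: ---1-1,-00--1
  m13: ---1-1 ←essential
  m14: 00111- ←essential
  m15: ---1-1,00111-
  m16: 010-0- ←essential
  m17: --0-01,010-0-
  m20: 0-010-,01-10-,010-0-,0101--
  m21: ---1-1,--0-01,0-010-,01-10-,010-0-,0101--
  m22: -1011-,0101--
  m23: ---1-1,-1011-,0101--
  m27: -11-11 ←essential
  m28: 01-10- ←essential
  m29: ---1-1,01-10-
  m31: ---1-1,-11-11
  m33: --0-01,-00--1,1-0--1,10---1
  m34: -0001-,1--01-,1-0-1-
  m35: -00--1,-0001-,1---11,1--01-,1-0--1,1-0-1-,10---1
  m36: -0010-,10-10-,1001--
  m37: ---1-1,--0-01,-00--1,-0010-,1-0--1,10---1,10-10-,1001--
  m38: 1-0-1-,1001--
  m39: ---1-1,-00--1,1---11,1-0--1,1-0-1-,10---1,1001--
  m41: 10---1 ←essential
  m42: 1--01- ←essential
  m43: 1---11,1--01-,10---1
  m44: 10-10- ←essential
  m45: ---1-1,10---1,10-10-
  m47: ---1-1,1---11,10---1
  m49: --0-01,1-0--1
  m50: 1--01-,1-0-1-,11--1-
  m51: 1---11,1--01-,1-0--1,1-0-1-,11--1-
  m54: -1011-,1-0-1-,11--1-
  m58: 1--01-,11--1-
  m59: -11-11,1---11,1--01-,11--1-
  m61: ---1-1 ←essential
  m62: 11--1- ←essential
  m63: ---1-1,-11-11,1---11,11--1-
Essential: ---1-1, -0001-, -11-11, 00111-, 01-10-, 010-0-, 1--01-, 10---1, 10-10-, 11--1-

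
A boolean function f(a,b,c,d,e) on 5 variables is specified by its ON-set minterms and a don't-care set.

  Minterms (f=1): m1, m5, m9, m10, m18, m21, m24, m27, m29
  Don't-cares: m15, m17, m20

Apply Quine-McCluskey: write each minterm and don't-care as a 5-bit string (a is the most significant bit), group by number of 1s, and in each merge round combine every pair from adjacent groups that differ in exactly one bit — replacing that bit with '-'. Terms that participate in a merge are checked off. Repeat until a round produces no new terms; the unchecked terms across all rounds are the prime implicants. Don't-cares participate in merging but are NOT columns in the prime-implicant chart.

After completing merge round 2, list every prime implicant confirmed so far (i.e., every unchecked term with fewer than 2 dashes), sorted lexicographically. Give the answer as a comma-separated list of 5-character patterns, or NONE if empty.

[col 0] 00001*, 00101*, 01001*, 01010, 01111, 10001*, 10010, 10100*, 10101*, 11000, 11011, 11101*
[col 1] -0001*, -0101*, 0-001, 00-01*, 1-101, 10-01*, 1010-
[col 2] -0-01
Prime implicants: -0-01, 0-001, 01010, 01111, 1-101, 10010, 1010-, 11000, 11011

0-001, 01010, 01111, 1-101, 10010, 1010-, 11000, 11011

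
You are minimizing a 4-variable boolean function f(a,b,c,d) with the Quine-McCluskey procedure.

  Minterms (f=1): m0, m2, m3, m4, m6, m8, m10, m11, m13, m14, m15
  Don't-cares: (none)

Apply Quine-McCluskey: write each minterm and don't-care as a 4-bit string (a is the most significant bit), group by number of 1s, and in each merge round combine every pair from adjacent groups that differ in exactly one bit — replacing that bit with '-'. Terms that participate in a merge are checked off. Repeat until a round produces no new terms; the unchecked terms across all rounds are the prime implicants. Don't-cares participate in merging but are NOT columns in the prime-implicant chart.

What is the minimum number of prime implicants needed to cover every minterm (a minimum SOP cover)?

size-2^0 implicants → 0000(✓)  0010(✓)  0011(✓)  0100(✓)  0110(✓)  1000(✓)  1010(✓)  1011(✓)  1101(✓)  1110(✓)  1111(✓)
size-2^1 implicants → -000(✓)  -010(✓)  -011(✓)  -110(✓)  0-00(✓)  0-10(✓)  00-0(✓)  001-(✓)  01-0(✓)  1-10(✓)  1-11(✓)  10-0(✓)  101-(✓)  11-1  111-(✓)
size-2^2 implicants → --10  -0-0  -01-  0--0  1-1-
Unchecked terms (primes): --10, -0-0, -01-, 0--0, 1-1-, 11-1
Minterm coverage:
  m0 ⊆ -0-0,0--0
  m2 ⊆ --10,-0-0,-01-,0--0
  m3 ⊆ -01- [E]
  m4 ⊆ 0--0 [E]
  m6 ⊆ --10,0--0
  m8 ⊆ -0-0 [E]
  m10 ⊆ --10,-0-0,-01-,1-1-
  m11 ⊆ -01-,1-1-
  m13 ⊆ 11-1 [E]
  m14 ⊆ --10,1-1-
  m15 ⊆ 1-1-,11-1
E = {-0-0, -01-, 0--0, 11-1}
Petrick residual → --10
Cover = cd' + b'd' + b'c + a'd' + abd  |cover|=5

5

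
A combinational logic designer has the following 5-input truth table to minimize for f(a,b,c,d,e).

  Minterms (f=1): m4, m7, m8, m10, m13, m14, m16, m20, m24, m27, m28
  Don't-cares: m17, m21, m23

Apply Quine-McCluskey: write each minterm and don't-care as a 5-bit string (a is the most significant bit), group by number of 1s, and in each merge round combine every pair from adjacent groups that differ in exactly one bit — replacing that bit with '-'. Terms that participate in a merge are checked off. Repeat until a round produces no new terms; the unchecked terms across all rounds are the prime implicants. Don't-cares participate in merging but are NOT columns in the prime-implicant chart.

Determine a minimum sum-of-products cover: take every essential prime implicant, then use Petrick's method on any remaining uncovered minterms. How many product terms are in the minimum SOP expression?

7

size-2^0 implicants → 00100(✓)  00111(✓)  01000(✓)  01010(✓)  01101  01110(✓)  10000(✓)  10001(✓)  10100(✓)  10101(✓)  10111(✓)  11000(✓)  11011  11100(✓)
size-2^1 implicants → -0100  -0111  -1000  01-10  010-0  1-000(✓)  1-100(✓)  10-00(✓)  10-01(✓)  1000-(✓)  101-1  1010-(✓)  11-00(✓)
size-2^2 implicants → 1--00  10-0-
Unchecked terms (primes): -0100, -0111, -1000, 01-10, 010-0, 01101, 1--00, 10-0-, 101-1, 11011
Minterm coverage:
  m4 ⊆ -0100 [E]
  m7 ⊆ -0111 [E]
  m8 ⊆ -1000,010-0
  m10 ⊆ 01-10,010-0
  m13 ⊆ 01101 [E]
  m14 ⊆ 01-10 [E]
  m16 ⊆ 1--00,10-0-
  m20 ⊆ -0100,1--00,10-0-
  m24 ⊆ -1000,1--00
  m27 ⊆ 11011 [E]
  m28 ⊆ 1--00 [E]
E = {-0100, -0111, 01-10, 01101, 1--00, 11011}
Petrick residual → -1000
Cover = b'cd'e' + b'cde + bc'd'e' + a'bde' + a'bcd'e + ad'e' + abc'de  |cover|=7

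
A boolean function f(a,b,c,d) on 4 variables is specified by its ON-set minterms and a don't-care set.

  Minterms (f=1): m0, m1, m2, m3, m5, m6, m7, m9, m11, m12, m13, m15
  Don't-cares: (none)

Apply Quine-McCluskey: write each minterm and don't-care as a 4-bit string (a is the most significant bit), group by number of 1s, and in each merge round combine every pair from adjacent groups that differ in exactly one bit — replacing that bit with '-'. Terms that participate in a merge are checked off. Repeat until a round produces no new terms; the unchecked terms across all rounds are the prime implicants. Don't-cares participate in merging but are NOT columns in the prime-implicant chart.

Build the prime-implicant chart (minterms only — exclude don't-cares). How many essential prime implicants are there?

4

size-2^0 implicants → 0000(✓)  0001(✓)  0010(✓)  0011(✓)  0101(✓)  0110(✓)  0111(✓)  1001(✓)  1011(✓)  1100(✓)  1101(✓)  1111(✓)
size-2^1 implicants → -001(✓)  -011(✓)  -101(✓)  -111(✓)  0-01(✓)  0-10(✓)  0-11(✓)  00-0(✓)  00-1(✓)  000-(✓)  001-(✓)  01-1(✓)  011-(✓)  1-01(✓)  1-11(✓)  10-1(✓)  11-1(✓)  110-
size-2^2 implicants → --01(✓)  --11(✓)  -0-1(✓)  -1-1(✓)  0--1(✓)  0-1-  00--  1--1(✓)
size-2^3 implicants → ---1
Unchecked terms (primes): ---1, 0-1-, 00--, 110-
Minterm coverage:
  m0 ⊆ 00-- [E]
  m1 ⊆ ---1,00--
  m2 ⊆ 0-1-,00--
  m3 ⊆ ---1,0-1-,00--
  m5 ⊆ ---1 [E]
  m6 ⊆ 0-1- [E]
  m7 ⊆ ---1,0-1-
  m9 ⊆ ---1 [E]
  m11 ⊆ ---1 [E]
  m12 ⊆ 110- [E]
  m13 ⊆ ---1,110-
  m15 ⊆ ---1 [E]
E = {---1, 0-1-, 00--, 110-}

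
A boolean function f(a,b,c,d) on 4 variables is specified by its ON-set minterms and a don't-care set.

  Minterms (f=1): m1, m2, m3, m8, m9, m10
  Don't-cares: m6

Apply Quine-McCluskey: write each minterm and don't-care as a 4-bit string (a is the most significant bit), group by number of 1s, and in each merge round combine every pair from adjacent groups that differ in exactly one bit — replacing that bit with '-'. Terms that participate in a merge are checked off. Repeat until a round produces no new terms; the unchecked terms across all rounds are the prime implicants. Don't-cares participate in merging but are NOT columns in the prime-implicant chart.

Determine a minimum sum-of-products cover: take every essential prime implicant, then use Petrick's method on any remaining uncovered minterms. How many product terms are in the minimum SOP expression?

3

[col 0] 0001*, 0010*, 0011*, 0110*, 1000*, 1001*, 1010*
[col 1] -001, -010, 0-10, 00-1, 001-, 10-0, 100-
Prime implicants: -001, -010, 0-10, 00-1, 001-, 10-0, 100-
PI chart (minterm → PIs covering it):
  1 | -001,00-1
  2 | -010,0-10,001-
  3 | 00-1,001-
  8 | 10-0,100-
  9 | -001,100-
  10 | -010,10-0
(no essential prime implicants)
Petrick residual → -001, 001-, 10-0
Minimum SOP uses 3 PIs: b'c'd + a'b'c + ab'd'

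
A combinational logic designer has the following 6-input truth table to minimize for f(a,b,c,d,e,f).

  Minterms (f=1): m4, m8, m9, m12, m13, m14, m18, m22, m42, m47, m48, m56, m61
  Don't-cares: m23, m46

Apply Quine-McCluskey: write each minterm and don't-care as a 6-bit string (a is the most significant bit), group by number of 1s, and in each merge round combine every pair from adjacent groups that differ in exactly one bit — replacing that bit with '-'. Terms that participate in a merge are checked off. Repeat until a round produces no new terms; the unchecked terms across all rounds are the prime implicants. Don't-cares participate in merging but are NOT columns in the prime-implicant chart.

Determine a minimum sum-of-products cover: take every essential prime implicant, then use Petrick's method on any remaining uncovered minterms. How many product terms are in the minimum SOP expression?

8

Round 0: 000100✓ 001000✓ 001001✓ 001100✓ 001101✓ 001110✓ 010010✓ 010110✓ 010111✓ 101010✓ 101110✓ 101111✓ 110000✓ 111000✓ 111101
Round 1: -01110 00-100 001-00✓ 001-01✓ 00100-✓ 0011-0 00110-✓ 010-10 01011- 101-10 10111- 11-000
Round 2: 001-0-
PIs = {-01110, 00-100, 001-0-, 0011-0, 010-10, 01011-, 101-10, 10111-, 11-000, 111101}
Coverage chart:
  m4: 00-100 ←essential
  m8: 001-0- ←essential
  m9: 001-0- ←essential
  m12: 00-100,001-0-,0011-0
  m13: 001-0- ←essential
  m14: -01110,0011-0
  m18: 010-10 ←essential
  m22: 010-10,01011-
  m42: 101-10 ←essential
  m47: 10111- ←essential
  m48: 11-000 ←essential
  m56: 11-000 ←essential
  m61: 111101 ←essential
Essential: 00-100, 001-0-, 010-10, 101-10, 10111-, 11-000, 111101
Petrick residual → -01110
Min cover (8 terms): b'cdef' + a'b'de'f' + a'b'ce' + a'bc'ef' + ab'cef' + ab'cde + abd'e'f' + abcde'f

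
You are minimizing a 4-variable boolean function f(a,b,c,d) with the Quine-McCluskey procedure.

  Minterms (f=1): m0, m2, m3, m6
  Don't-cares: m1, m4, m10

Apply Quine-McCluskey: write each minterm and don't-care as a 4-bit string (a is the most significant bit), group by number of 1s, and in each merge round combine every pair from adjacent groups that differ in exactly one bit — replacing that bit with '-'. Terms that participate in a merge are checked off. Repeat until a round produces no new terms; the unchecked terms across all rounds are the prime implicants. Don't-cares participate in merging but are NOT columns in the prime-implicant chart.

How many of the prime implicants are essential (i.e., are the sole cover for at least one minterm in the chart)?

[col 0] 0000*, 0001*, 0010*, 0011*, 0100*, 0110*, 1010*
[col 1] -010, 0-00*, 0-10*, 00-0*, 00-1*, 000-*, 001-*, 01-0*
[col 2] 0--0, 00--
Prime implicants: -010, 0--0, 00--
PI chart (minterm → PIs covering it):
  0 | 0--0,00--
  2 | -010,0--0,00--
  3 | 00--  (sole → essential)
  6 | 0--0  (sole → essential)
Essential prime implicants: 0--0, 00--

2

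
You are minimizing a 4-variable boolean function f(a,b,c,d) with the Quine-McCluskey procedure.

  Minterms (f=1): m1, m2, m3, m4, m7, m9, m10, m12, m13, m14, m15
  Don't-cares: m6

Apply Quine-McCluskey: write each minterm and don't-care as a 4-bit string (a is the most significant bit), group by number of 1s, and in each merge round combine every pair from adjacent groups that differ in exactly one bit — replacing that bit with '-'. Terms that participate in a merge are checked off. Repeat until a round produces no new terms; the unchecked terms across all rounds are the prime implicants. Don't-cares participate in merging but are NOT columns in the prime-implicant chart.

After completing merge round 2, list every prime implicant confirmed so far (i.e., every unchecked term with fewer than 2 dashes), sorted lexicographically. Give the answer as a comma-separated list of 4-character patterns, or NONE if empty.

-001, 00-1, 1-01

Round 0: 0001✓ 0010✓ 0011✓ 0100✓ 0110✓ 0111✓ 1001✓ 1010✓ 1100✓ 1101✓ 1110✓ 1111✓
Round 1: -001 -010✓ -100✓ -110✓ -111✓ 0-10✓ 0-11✓ 00-1 001-✓ 01-0✓ 011-✓ 1-01 1-10✓ 11-0✓ 11-1✓ 110-✓ 111-✓
Round 2: --10 -1-0 -11- 0-1- 11--
PIs = {--10, -001, -1-0, -11-, 0-1-, 00-1, 1-01, 11--}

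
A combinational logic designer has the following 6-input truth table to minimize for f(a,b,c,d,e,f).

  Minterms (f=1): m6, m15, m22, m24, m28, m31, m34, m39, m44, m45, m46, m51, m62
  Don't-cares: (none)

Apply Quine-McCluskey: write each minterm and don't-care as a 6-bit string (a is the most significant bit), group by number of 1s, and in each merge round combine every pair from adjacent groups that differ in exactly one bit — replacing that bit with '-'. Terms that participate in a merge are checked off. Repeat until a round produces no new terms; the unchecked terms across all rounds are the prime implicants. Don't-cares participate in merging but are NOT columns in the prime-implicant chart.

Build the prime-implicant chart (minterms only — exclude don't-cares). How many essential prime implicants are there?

[col 0] 000110*, 001111*, 010110*, 011000*, 011100*, 011111*, 100010, 100111, 101100*, 101101*, 101110*, 110011, 111110*
[col 1] 0-0110, 0-1111, 011-00, 1-1110, 1011-0, 10110-
Prime implicants: 0-0110, 0-1111, 011-00, 1-1110, 100010, 100111, 1011-0, 10110-, 110011
PI chart (minterm → PIs covering it):
  6 | 0-0110  (sole → essential)
  15 | 0-1111  (sole → essential)
  22 | 0-0110  (sole → essential)
  24 | 011-00  (sole → essential)
  28 | 011-00  (sole → essential)
  31 | 0-1111  (sole → essential)
  34 | 100010  (sole → essential)
  39 | 100111  (sole → essential)
  44 | 1011-0,10110-
  45 | 10110-  (sole → essential)
  46 | 1-1110,1011-0
  51 | 110011  (sole → essential)
  62 | 1-1110  (sole → essential)
Essential prime implicants: 0-0110, 0-1111, 011-00, 1-1110, 100010, 100111, 10110-, 110011

8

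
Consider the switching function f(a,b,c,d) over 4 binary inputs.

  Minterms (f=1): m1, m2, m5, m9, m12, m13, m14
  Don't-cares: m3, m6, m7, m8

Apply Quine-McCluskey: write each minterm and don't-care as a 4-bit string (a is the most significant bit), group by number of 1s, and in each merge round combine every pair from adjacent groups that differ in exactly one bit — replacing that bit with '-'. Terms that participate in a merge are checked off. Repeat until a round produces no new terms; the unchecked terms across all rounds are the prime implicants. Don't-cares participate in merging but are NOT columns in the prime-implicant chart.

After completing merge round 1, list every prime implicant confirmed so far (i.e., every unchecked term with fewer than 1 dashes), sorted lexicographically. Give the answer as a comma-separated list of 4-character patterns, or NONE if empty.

NONE

[col 0] 0001*, 0010*, 0011*, 0101*, 0110*, 0111*, 1000*, 1001*, 1100*, 1101*, 1110*
[col 1] -001*, -101*, -110, 0-01*, 0-10*, 0-11*, 00-1*, 001-*, 01-1*, 011-*, 1-00*, 1-01*, 100-*, 11-0, 110-*
[col 2] --01, 0--1, 0-1-, 1-0-
Prime implicants: --01, -110, 0--1, 0-1-, 1-0-, 11-0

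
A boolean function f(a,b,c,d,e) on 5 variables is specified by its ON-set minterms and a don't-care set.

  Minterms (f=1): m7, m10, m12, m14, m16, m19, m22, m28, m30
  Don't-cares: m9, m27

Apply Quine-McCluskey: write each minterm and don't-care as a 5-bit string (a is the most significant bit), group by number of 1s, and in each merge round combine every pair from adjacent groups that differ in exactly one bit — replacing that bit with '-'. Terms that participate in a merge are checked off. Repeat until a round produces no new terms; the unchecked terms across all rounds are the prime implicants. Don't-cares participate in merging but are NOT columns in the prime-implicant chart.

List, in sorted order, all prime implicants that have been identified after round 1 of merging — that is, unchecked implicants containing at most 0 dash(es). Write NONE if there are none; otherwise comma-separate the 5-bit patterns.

00111, 01001, 10000

[col 0] 00111, 01001, 01010*, 01100*, 01110*, 10000, 10011*, 10110*, 11011*, 11100*, 11110*
[col 1] -1100*, -1110*, 01-10, 011-0*, 1-011, 1-110, 111-0*
[col 2] -11-0
Prime implicants: -11-0, 00111, 01-10, 01001, 1-011, 1-110, 10000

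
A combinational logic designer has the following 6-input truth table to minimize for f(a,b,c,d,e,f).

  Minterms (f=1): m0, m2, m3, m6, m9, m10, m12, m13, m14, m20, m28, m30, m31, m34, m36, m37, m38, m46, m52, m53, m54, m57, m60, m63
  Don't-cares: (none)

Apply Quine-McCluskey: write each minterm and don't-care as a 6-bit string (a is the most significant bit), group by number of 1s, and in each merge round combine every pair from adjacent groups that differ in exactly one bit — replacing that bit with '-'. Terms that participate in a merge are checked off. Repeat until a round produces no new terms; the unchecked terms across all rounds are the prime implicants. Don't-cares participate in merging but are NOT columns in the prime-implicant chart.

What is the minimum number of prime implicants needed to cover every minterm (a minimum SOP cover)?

size-2^0 implicants → 000000(✓)  000010(✓)  000011(✓)  000110(✓)  001001(✓)  001010(✓)  001100(✓)  001101(✓)  001110(✓)  010100(✓)  011100(✓)  011110(✓)  011111(✓)  100010(✓)  100100(✓)  100101(✓)  100110(✓)  101110(✓)  110100(✓)  110101(✓)  110110(✓)  111001  111100(✓)  111111(✓)
size-2^1 implicants → -00010(✓)  -00110(✓)  -01110(✓)  -10100(✓)  -11100(✓)  -11111  0-1100(✓)  0-1110(✓)  00-010(✓)  00-110(✓)  000-10(✓)  0000-0  00001-  001-01  001-10(✓)  0011-0(✓)  00110-  01-100(✓)  0111-0(✓)  01111-  1-0100(✓)  1-0101(✓)  1-0110(✓)  10-110(✓)  100-10(✓)  1001-0(✓)  10010-(✓)  11-100(✓)  1101-0(✓)  11010-(✓)
size-2^2 implicants → -0-110  -00-10  -1-100  0-11-0  00--10  1-01-0  1-010-
Unchecked terms (primes): -0-110, -00-10, -1-100, -11111, 0-11-0, 00--10, 0000-0, 00001-, 001-01, 00110-, 01111-, 1-01-0, 1-010-, 111001
Minterm coverage:
  m0 ⊆ 0000-0 [E]
  m2 ⊆ -00-10,00--10,0000-0,00001-
  m3 ⊆ 00001- [E]
  m6 ⊆ -0-110,-00-10,00--10
  m9 ⊆ 001-01 [E]
  m10 ⊆ 00--10 [E]
  m12 ⊆ 0-11-0,00110-
  m13 ⊆ 001-01,00110-
  m14 ⊆ -0-110,0-11-0,00--10
  m20 ⊆ -1-100 [E]
  m28 ⊆ -1-100,0-11-0
  m30 ⊆ 0-11-0,01111-
  m31 ⊆ -11111,01111-
  m34 ⊆ -00-10 [E]
  m36 ⊆ 1-01-0,1-010-
  m37 ⊆ 1-010- [E]
  m38 ⊆ -0-110,-00-10,1-01-0
  m46 ⊆ -0-110 [E]
  m52 ⊆ -1-100,1-01-0,1-010-
  m53 ⊆ 1-010- [E]
  m54 ⊆ 1-01-0 [E]
  m57 ⊆ 111001 [E]
  m60 ⊆ -1-100 [E]
  m63 ⊆ -11111 [E]
E = {-0-110, -00-10, -1-100, -11111, 00--10, 0000-0, 00001-, 001-01, 1-01-0, 1-010-, 111001}
Petrick residual → 0-11-0
Cover = b'def' + b'c'ef' + bde'f' + bcdef + a'cdf' + a'b'ef' + a'b'c'd'f' + a'b'c'd'e + a'b'ce'f + ac'df' + ac'de' + abcd'e'f  |cover|=12

12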